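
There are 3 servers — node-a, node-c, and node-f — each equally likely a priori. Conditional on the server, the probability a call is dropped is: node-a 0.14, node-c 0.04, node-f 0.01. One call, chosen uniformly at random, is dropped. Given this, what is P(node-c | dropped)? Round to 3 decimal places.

Since the prior is uniform, the posterior is proportional to the likelihood:
  node-a: 0.14
  node-c: 0.04
  node-f: 0.01
Sum = 0.19.
P(node-c | evidence) = 0.04 / 0.19 ≈ 0.211.

0.211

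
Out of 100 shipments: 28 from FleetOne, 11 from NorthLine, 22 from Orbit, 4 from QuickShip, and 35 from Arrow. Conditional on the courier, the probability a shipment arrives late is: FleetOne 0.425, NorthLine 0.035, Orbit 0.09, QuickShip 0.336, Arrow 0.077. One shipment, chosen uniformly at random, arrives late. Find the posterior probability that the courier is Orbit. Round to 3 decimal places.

Prior × likelihood for each hypothesis:
  FleetOne: 0.28 × 0.425 = 0.119
  NorthLine: 0.11 × 0.035 = 0.00385
  Orbit: 0.22 × 0.09 = 0.0198
  QuickShip: 0.04 × 0.336 = 0.01344
  Arrow: 0.35 × 0.077 = 0.02695
Normalizing constant = 0.18304.
P(Orbit | evidence) = 0.0198 / 0.18304 ≈ 0.108.

0.108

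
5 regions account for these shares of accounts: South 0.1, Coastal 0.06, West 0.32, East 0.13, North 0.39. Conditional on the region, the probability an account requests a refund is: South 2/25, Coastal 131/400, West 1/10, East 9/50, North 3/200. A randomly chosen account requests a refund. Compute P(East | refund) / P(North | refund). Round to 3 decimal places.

Prior × likelihood for each hypothesis:
  South: 0.1 × 0.08 = 0.008
  Coastal: 0.06 × 0.3275 = 0.01965
  West: 0.32 × 0.1 = 0.032
  East: 0.13 × 0.18 = 0.0234
  North: 0.39 × 0.015 = 0.00585
Normalizing constant = 0.0889.
The ratio is 0.0234 / 0.00585 (the normalizer cancels) = 4.000.

4.000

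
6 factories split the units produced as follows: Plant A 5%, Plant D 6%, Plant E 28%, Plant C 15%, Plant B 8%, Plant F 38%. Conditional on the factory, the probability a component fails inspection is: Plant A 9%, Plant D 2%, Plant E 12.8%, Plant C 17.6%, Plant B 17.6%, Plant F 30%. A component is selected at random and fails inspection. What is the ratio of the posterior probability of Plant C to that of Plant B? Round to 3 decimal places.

1.875

Compute prior × likelihood for every hypothesis:
  Plant A: 0.05 × 0.09 = 0.0045
  Plant D: 0.06 × 0.02 = 0.0012
  Plant E: 0.28 × 0.128 = 0.03584
  Plant C: 0.15 × 0.176 = 0.0264
  Plant B: 0.08 × 0.176 = 0.01408
  Plant F: 0.38 × 0.3 = 0.114
Sum = 0.19602.
The ratio is 0.0264 / 0.01408 (the normalizer cancels) = 1.875.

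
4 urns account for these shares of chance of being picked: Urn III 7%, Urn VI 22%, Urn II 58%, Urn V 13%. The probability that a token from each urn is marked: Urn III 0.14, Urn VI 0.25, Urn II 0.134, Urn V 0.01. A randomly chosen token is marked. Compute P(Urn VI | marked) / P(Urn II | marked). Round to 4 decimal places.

Unnormalized posteriors (prior × likelihood):
  Urn III: 0.07 × 0.14 = 0.0098
  Urn VI: 0.22 × 0.25 = 0.055
  Urn II: 0.58 × 0.134 = 0.07772
  Urn V: 0.13 × 0.01 = 0.0013
Sum = 0.14382.
The ratio is 0.055 / 0.07772 (the normalizer cancels) = 0.7077.

0.7077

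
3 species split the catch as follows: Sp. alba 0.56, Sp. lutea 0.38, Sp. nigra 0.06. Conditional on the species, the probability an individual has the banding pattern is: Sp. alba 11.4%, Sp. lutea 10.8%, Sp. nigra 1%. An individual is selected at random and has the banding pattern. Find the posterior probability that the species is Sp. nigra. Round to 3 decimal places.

Unnormalized posteriors (prior × likelihood):
  Sp. alba: 0.56 × 0.114 = 0.06384
  Sp. lutea: 0.38 × 0.108 = 0.04104
  Sp. nigra: 0.06 × 0.01 = 0.0006
Sum = 0.10548.
P(Sp. nigra | evidence) = 0.0006 / 0.10548 ≈ 0.006.

0.006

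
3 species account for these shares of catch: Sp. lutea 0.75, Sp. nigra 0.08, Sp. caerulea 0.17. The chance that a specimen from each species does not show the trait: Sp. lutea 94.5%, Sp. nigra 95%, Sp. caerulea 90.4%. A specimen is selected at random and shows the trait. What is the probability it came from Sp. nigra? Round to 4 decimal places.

0.0650

Taking complements, P(trait | each) = Sp. lutea 0.055, Sp. nigra 0.05, Sp. caerulea 0.096.
Prior × likelihood for each hypothesis:
  Sp. lutea: 0.75 × 0.055 = 0.04125
  Sp. nigra: 0.08 × 0.05 = 0.004
  Sp. caerulea: 0.17 × 0.096 = 0.01632
Total = 0.06157.
P(Sp. nigra | evidence) = 0.004 / 0.06157 ≈ 0.0650.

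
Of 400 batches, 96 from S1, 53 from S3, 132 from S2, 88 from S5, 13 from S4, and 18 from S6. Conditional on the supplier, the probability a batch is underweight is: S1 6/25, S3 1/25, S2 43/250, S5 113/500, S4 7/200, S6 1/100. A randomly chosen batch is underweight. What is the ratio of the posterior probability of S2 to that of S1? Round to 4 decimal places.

Prior × likelihood for each hypothesis:
  S1: 0.24 × 0.24 = 0.0576
  S3: 0.1325 × 0.04 = 0.0053
  S2: 0.33 × 0.172 = 0.05676
  S5: 0.22 × 0.226 = 0.04972
  S4: 0.0325 × 0.035 = 0.0011375
  S6: 0.045 × 0.01 = 0.00045
Normalizing constant = 0.1709675.
The ratio is 0.05676 / 0.0576 (the normalizer cancels) = 0.9854.

0.9854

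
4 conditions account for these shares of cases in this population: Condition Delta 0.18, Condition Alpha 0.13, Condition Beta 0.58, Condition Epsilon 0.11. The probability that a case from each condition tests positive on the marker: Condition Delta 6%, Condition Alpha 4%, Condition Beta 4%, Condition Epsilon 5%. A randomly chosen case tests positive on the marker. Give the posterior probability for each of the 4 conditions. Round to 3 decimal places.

Condition Delta 0.242, Condition Alpha 0.116, Condition Beta 0.519, Condition Epsilon 0.123

Unnormalized posteriors (prior × likelihood):
  Condition Delta: 0.18 × 0.06 = 0.0108
  Condition Alpha: 0.13 × 0.04 = 0.0052
  Condition Beta: 0.58 × 0.04 = 0.0232
  Condition Epsilon: 0.11 × 0.05 = 0.0055
Normalizing constant = 0.0447.
P(Condition Delta | marker-positive) = 0.0108/0.0447 ≈ 0.242
P(Condition Alpha | marker-positive) = 0.0052/0.0447 ≈ 0.116
P(Condition Beta | marker-positive) = 0.0232/0.0447 ≈ 0.519
P(Condition Epsilon | marker-positive) = 0.0055/0.0447 ≈ 0.123
(Check: 0.242+0.116+0.519+0.123 = 1.000.)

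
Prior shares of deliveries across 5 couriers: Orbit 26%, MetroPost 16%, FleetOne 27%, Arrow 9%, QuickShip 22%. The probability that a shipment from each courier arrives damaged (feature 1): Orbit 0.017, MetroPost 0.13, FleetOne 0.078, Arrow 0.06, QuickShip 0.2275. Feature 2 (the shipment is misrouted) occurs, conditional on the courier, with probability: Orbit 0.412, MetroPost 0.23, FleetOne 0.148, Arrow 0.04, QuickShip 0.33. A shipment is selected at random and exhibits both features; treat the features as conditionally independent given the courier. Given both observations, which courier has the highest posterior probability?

QuickShip

Prior × likelihood for each hypothesis:
  Orbit: 0.26 × 0.017 × 0.412 = 0.00182104
  MetroPost: 0.16 × 0.13 × 0.23 = 0.004784
  FleetOne: 0.27 × 0.078 × 0.148 = 0.00311688
  Arrow: 0.09 × 0.06 × 0.04 = 0.000216
  QuickShip: 0.22 × 0.2275 × 0.33 = 0.0165165
Normalizing constant = 0.02645442.
Largest term belongs to QuickShip, so QuickShip is most probable.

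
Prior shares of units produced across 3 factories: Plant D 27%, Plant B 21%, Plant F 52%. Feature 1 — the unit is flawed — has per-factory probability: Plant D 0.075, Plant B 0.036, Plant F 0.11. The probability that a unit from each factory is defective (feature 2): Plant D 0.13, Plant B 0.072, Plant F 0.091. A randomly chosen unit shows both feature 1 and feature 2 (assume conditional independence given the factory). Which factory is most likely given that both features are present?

Plant F

Prior × likelihood for each hypothesis:
  Plant D: 0.27 × 0.075 × 0.13 = 0.0026325
  Plant B: 0.21 × 0.036 × 0.072 = 0.00054432
  Plant F: 0.52 × 0.11 × 0.091 = 0.0052052
Normalizing constant = 0.00838202.
Largest term belongs to Plant F, so Plant F is most probable.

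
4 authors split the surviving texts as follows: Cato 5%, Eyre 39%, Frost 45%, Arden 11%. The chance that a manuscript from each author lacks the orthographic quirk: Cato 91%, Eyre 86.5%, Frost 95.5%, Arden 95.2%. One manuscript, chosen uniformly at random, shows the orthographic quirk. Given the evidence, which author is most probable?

Eyre

Taking complements, P(quirk | each) = Cato 0.09, Eyre 0.135, Frost 0.045, Arden 0.048.
Compute prior × likelihood for every hypothesis:
  Cato: 0.05 × 0.09 = 0.0045
  Eyre: 0.39 × 0.135 = 0.05265
  Frost: 0.45 × 0.045 = 0.02025
  Arden: 0.11 × 0.048 = 0.00528
Normalizing constant = 0.08268.
Largest term belongs to Eyre, so Eyre is most probable.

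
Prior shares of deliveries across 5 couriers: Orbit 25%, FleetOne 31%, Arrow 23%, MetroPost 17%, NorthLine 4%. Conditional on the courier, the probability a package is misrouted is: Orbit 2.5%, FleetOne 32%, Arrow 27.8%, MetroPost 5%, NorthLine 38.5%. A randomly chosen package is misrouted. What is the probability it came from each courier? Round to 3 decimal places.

By Bayes' rule, posterior ∝ prior × likelihood:
  Orbit: 0.25 × 0.025 = 0.00625
  FleetOne: 0.31 × 0.32 = 0.0992
  Arrow: 0.23 × 0.278 = 0.06394
  MetroPost: 0.17 × 0.05 = 0.0085
  NorthLine: 0.04 × 0.385 = 0.0154
Normalizing constant = 0.19329.
P(Orbit | misrouted) = 0.00625/0.19329 ≈ 0.032
P(FleetOne | misrouted) = 0.0992/0.19329 ≈ 0.513
P(Arrow | misrouted) = 0.06394/0.19329 ≈ 0.331
P(MetroPost | misrouted) = 0.0085/0.19329 ≈ 0.044
P(NorthLine | misrouted) = 0.0154/0.19329 ≈ 0.080
(Check: 0.032+0.513+0.331+0.044+0.080 = 1.000.)

Orbit 0.032, FleetOne 0.513, Arrow 0.331, MetroPost 0.044, NorthLine 0.080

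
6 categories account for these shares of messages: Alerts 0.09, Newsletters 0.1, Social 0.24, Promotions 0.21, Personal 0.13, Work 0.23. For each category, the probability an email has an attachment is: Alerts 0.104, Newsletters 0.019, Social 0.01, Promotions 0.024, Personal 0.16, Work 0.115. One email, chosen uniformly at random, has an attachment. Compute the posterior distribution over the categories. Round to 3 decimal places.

Alerts 0.142, Newsletters 0.029, Social 0.036, Promotions 0.076, Personal 0.315, Work 0.401

Unnormalized posteriors (prior × likelihood):
  Alerts: 0.09 × 0.104 = 0.00936
  Newsletters: 0.1 × 0.019 = 0.0019
  Social: 0.24 × 0.01 = 0.0024
  Promotions: 0.21 × 0.024 = 0.00504
  Personal: 0.13 × 0.16 = 0.0208
  Work: 0.23 × 0.115 = 0.02645
Total = 0.06595.
P(Alerts | attachment) = 0.00936/0.06595 ≈ 0.142
P(Newsletters | attachment) = 0.0019/0.06595 ≈ 0.029
P(Social | attachment) = 0.0024/0.06595 ≈ 0.036
P(Promotions | attachment) = 0.00504/0.06595 ≈ 0.076
P(Personal | attachment) = 0.0208/0.06595 ≈ 0.315
P(Work | attachment) = 0.02645/0.06595 ≈ 0.401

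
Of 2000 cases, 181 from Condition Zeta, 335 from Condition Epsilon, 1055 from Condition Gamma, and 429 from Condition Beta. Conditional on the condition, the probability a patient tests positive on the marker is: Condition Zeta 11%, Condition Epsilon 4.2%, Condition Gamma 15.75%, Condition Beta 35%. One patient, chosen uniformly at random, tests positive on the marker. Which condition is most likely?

Prior × likelihood for each hypothesis:
  Condition Zeta: 0.0905 × 0.11 = 0.009955
  Condition Epsilon: 0.1675 × 0.042 = 0.007035
  Condition Gamma: 0.5275 × 0.1575 = 0.08308125
  Condition Beta: 0.2145 × 0.35 = 0.075075
Sum = 0.17514625.
Largest term belongs to Condition Gamma, so Condition Gamma is most probable.

Condition Gamma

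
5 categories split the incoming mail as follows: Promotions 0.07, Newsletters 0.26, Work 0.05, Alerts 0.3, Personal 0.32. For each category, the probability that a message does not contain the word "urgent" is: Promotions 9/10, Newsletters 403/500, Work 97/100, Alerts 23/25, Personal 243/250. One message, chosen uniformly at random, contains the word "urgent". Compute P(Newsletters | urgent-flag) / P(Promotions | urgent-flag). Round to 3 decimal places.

7.206

Taking complements, P(urgent-flag | each) = Promotions 0.1, Newsletters 0.194, Work 0.03, Alerts 0.08, Personal 0.028.
Compute prior × likelihood for every hypothesis:
  Promotions: 0.07 × 0.1 = 0.007
  Newsletters: 0.26 × 0.194 = 0.05044
  Work: 0.05 × 0.03 = 0.0015
  Alerts: 0.3 × 0.08 = 0.024
  Personal: 0.32 × 0.028 = 0.00896
Sum = 0.0919.
The ratio is 0.05044 / 0.007 (the normalizer cancels) = 7.206.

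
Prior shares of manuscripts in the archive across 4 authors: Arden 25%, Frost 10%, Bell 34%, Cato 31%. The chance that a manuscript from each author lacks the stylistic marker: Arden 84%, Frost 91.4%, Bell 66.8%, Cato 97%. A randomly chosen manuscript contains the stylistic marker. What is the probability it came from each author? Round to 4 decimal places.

Taking complements, P(marker | each) = Arden 0.16, Frost 0.086, Bell 0.332, Cato 0.03.
Prior × likelihood for each hypothesis:
  Arden: 0.25 × 0.16 = 0.04
  Frost: 0.1 × 0.086 = 0.0086
  Bell: 0.34 × 0.332 = 0.11288
  Cato: 0.31 × 0.03 = 0.0093
Sum = 0.17078.
P(Arden | marker) = 0.04/0.17078 ≈ 0.2342
P(Frost | marker) = 0.0086/0.17078 ≈ 0.0504
P(Bell | marker) = 0.11288/0.17078 ≈ 0.6610
P(Cato | marker) = 0.0093/0.17078 ≈ 0.0545
(Check: 0.2342+0.0504+0.6610+0.0545 = 1.0001.)

Arden 0.2342, Frost 0.0504, Bell 0.6610, Cato 0.0545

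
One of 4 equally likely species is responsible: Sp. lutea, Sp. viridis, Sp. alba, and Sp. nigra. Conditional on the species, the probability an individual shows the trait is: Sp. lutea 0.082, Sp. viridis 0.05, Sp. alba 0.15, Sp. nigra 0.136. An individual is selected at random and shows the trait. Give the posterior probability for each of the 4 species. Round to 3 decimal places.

Sp. lutea 0.196, Sp. viridis 0.120, Sp. alba 0.359, Sp. nigra 0.325

Since the prior is uniform, the posterior is proportional to the likelihood:
  Sp. lutea: 0.082
  Sp. viridis: 0.05
  Sp. alba: 0.15
  Sp. nigra: 0.136
Total = 0.418.
P(Sp. lutea | trait) = 0.082/0.418 ≈ 0.196
P(Sp. viridis | trait) = 0.05/0.418 ≈ 0.120
P(Sp. alba | trait) = 0.15/0.418 ≈ 0.359
P(Sp. nigra | trait) = 0.136/0.418 ≈ 0.325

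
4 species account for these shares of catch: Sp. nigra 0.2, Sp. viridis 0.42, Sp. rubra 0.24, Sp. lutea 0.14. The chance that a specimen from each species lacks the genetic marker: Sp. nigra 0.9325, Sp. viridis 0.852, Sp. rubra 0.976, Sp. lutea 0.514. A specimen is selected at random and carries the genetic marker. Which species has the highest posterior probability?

Sp. lutea

Taking complements, P(marker | each) = Sp. nigra 0.0675, Sp. viridis 0.148, Sp. rubra 0.024, Sp. lutea 0.486.
By Bayes' rule, posterior ∝ prior × likelihood:
  Sp. nigra: 0.2 × 0.0675 = 0.0135
  Sp. viridis: 0.42 × 0.148 = 0.06216
  Sp. rubra: 0.24 × 0.024 = 0.00576
  Sp. lutea: 0.14 × 0.486 = 0.06804
Normalizing constant = 0.14946.
Largest term belongs to Sp. lutea, so Sp. lutea is most probable.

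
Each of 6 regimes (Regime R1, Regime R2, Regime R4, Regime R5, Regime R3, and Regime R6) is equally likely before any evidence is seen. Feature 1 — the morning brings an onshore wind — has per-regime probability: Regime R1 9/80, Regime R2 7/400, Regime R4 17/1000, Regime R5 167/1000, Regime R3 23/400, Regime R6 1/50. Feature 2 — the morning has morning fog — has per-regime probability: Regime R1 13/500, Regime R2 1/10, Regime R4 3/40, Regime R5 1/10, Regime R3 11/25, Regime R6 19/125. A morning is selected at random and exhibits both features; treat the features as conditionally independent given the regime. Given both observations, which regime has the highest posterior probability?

With a uniform prior (1/6 each), posterior ∝ likelihood:
  Regime R1: 0.1125 × 0.026 = 0.002925
  Regime R2: 0.0175 × 0.1 = 0.00175
  Regime R4: 0.017 × 0.075 = 0.001275
  Regime R5: 0.167 × 0.1 = 0.0167
  Regime R3: 0.0575 × 0.44 = 0.0253
  Regime R6: 0.02 × 0.152 = 0.00304
Sum = 0.05099.
Largest term belongs to Regime R3, so Regime R3 is most probable.

Regime R3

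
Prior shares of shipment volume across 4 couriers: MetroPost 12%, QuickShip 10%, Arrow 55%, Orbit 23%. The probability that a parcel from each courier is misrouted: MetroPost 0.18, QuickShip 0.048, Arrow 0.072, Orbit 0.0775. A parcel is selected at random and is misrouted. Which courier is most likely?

Prior × likelihood for each hypothesis:
  MetroPost: 0.12 × 0.18 = 0.0216
  QuickShip: 0.1 × 0.048 = 0.0048
  Arrow: 0.55 × 0.072 = 0.0396
  Orbit: 0.23 × 0.0775 = 0.017825
Sum = 0.083825.
Largest term belongs to Arrow, so Arrow is most probable.

Arrow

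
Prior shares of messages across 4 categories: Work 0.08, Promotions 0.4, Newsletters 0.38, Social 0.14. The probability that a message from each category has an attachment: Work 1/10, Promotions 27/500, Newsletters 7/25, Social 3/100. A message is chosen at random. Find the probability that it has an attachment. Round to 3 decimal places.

0.140

Unnormalized posteriors (prior × likelihood):
  Work: 0.08 × 0.1 = 0.008
  Promotions: 0.4 × 0.054 = 0.0216
  Newsletters: 0.38 × 0.28 = 0.1064
  Social: 0.14 × 0.03 = 0.0042
P(attachment) = 0.008 + 0.0216 + 0.1064 + 0.0042 = 0.1402 → 0.140.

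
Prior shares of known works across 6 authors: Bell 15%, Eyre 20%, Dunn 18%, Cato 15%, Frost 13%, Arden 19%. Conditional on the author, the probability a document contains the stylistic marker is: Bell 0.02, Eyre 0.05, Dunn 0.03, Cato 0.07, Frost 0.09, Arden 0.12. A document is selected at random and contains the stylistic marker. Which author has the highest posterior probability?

Compute prior × likelihood for every hypothesis:
  Bell: 0.15 × 0.02 = 0.003
  Eyre: 0.2 × 0.05 = 0.01
  Dunn: 0.18 × 0.03 = 0.0054
  Cato: 0.15 × 0.07 = 0.0105
  Frost: 0.13 × 0.09 = 0.0117
  Arden: 0.19 × 0.12 = 0.0228
Normalizing constant = 0.0634.
Largest term belongs to Arden, so Arden is most probable.

Arden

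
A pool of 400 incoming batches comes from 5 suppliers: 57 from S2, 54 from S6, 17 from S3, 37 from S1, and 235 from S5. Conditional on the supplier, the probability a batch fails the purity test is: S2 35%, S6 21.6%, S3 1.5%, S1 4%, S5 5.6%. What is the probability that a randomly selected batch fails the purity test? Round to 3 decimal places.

Unnormalized posteriors (prior × likelihood):
  S2: 0.1425 × 0.35 = 0.049875
  S6: 0.135 × 0.216 = 0.02916
  S3: 0.0425 × 0.015 = 0.0006375
  S1: 0.0925 × 0.04 = 0.0037
  S5: 0.5875 × 0.056 = 0.0329
P(off-spec) = 0.049875 + 0.02916 + 0.0006375 + 0.0037 + 0.0329 = 0.1162725 → 0.116.

0.116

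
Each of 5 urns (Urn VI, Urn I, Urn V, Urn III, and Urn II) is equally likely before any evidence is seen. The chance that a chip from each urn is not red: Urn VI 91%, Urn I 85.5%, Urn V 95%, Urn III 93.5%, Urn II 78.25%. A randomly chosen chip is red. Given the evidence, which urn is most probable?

Urn II

Taking complements, P(red | each) = Urn VI 0.09, Urn I 0.145, Urn V 0.05, Urn III 0.065, Urn II 0.2175.
With a uniform prior (1/5 each), posterior ∝ likelihood:
  Urn VI: 0.09
  Urn I: 0.145
  Urn V: 0.05
  Urn III: 0.065
  Urn II: 0.2175
Total = 0.5675.
Largest term belongs to Urn II, so Urn II is most probable.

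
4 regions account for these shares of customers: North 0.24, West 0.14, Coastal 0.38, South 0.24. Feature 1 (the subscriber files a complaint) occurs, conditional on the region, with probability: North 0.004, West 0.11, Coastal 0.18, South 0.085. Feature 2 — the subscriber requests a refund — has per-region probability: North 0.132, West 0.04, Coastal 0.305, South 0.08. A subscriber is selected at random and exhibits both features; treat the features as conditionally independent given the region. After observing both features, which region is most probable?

Prior × likelihood for each hypothesis:
  North: 0.24 × 0.004 × 0.132 = 0.00012672
  West: 0.14 × 0.11 × 0.04 = 0.000616
  Coastal: 0.38 × 0.18 × 0.305 = 0.020862
  South: 0.24 × 0.085 × 0.08 = 0.001632
Total = 0.02323672.
Largest term belongs to Coastal, so Coastal is most probable.

Coastal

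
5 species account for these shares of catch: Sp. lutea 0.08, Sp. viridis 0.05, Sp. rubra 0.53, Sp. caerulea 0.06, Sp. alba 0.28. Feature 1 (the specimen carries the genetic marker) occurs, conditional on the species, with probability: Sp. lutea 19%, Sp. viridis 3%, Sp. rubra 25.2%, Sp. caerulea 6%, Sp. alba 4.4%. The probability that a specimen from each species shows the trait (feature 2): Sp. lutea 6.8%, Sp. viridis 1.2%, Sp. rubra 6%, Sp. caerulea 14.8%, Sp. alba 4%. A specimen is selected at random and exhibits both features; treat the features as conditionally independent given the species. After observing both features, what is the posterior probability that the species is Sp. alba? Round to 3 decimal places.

Unnormalized posteriors (prior × likelihood):
  Sp. lutea: 0.08 × 0.19 × 0.068 = 0.0010336
  Sp. viridis: 0.05 × 0.03 × 0.012 = 0.000018
  Sp. rubra: 0.53 × 0.252 × 0.06 = 0.0080136
  Sp. caerulea: 0.06 × 0.06 × 0.148 = 0.0005328
  Sp. alba: 0.28 × 0.044 × 0.04 = 0.0004928
Total = 0.0100908.
P(Sp. alba | evidence) = 0.0004928 / 0.0100908 ≈ 0.049.

0.049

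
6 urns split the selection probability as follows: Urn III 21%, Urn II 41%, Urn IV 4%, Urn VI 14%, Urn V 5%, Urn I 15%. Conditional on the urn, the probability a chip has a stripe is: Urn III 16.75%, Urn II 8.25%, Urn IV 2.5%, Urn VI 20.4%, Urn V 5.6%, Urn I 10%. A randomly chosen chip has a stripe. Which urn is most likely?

Urn III

By Bayes' rule, posterior ∝ prior × likelihood:
  Urn III: 0.21 × 0.1675 = 0.035175
  Urn II: 0.41 × 0.0825 = 0.033825
  Urn IV: 0.04 × 0.025 = 0.001
  Urn VI: 0.14 × 0.204 = 0.02856
  Urn V: 0.05 × 0.056 = 0.0028
  Urn I: 0.15 × 0.1 = 0.015
Total = 0.11636.
Largest term belongs to Urn III, so Urn III is most probable.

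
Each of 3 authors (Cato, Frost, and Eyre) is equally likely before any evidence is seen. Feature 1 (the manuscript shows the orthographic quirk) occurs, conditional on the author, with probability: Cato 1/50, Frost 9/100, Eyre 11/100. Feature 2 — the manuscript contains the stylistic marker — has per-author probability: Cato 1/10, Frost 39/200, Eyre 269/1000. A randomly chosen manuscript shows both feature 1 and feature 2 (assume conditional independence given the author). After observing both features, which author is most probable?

With a uniform prior (1/3 each), posterior ∝ likelihood:
  Cato: 0.02 × 0.1 = 0.002
  Frost: 0.09 × 0.195 = 0.01755
  Eyre: 0.11 × 0.269 = 0.02959
Total = 0.04914.
Largest term belongs to Eyre, so Eyre is most probable.

Eyre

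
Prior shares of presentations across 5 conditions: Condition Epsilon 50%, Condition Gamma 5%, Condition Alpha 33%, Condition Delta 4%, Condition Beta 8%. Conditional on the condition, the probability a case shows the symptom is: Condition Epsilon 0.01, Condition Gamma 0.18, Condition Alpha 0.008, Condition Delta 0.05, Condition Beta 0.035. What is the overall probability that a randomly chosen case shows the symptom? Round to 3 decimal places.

Compute prior × likelihood for every hypothesis:
  Condition Epsilon: 0.5 × 0.01 = 0.005
  Condition Gamma: 0.05 × 0.18 = 0.009
  Condition Alpha: 0.33 × 0.008 = 0.00264
  Condition Delta: 0.04 × 0.05 = 0.002
  Condition Beta: 0.08 × 0.035 = 0.0028
P(symptomatic) = 0.005 + 0.009 + 0.00264 + 0.002 + 0.0028 = 0.02144 → 0.021.

0.021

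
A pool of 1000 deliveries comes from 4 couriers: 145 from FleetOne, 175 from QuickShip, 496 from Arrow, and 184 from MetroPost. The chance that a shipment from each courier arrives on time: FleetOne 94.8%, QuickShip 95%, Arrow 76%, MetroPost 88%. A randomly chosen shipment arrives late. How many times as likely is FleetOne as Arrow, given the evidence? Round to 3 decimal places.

Taking complements, P(late | each) = FleetOne 0.052, QuickShip 0.05, Arrow 0.24, MetroPost 0.12.
Unnormalized posteriors (prior × likelihood):
  FleetOne: 0.145 × 0.052 = 0.00754
  QuickShip: 0.175 × 0.05 = 0.00875
  Arrow: 0.496 × 0.24 = 0.11904
  MetroPost: 0.184 × 0.12 = 0.02208
Normalizing constant = 0.15741.
The ratio is 0.00754 / 0.11904 (the normalizer cancels) = 0.063.

0.063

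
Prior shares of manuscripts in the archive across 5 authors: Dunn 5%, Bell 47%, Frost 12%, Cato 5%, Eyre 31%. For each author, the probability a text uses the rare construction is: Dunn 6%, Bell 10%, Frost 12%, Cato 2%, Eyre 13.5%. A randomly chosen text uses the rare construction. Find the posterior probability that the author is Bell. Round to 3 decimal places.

By Bayes' rule, posterior ∝ prior × likelihood:
  Dunn: 0.05 × 0.06 = 0.003
  Bell: 0.47 × 0.1 = 0.047
  Frost: 0.12 × 0.12 = 0.0144
  Cato: 0.05 × 0.02 = 0.001
  Eyre: 0.31 × 0.135 = 0.04185
Normalizing constant = 0.10725.
P(Bell | evidence) = 0.047 / 0.10725 ≈ 0.438.

0.438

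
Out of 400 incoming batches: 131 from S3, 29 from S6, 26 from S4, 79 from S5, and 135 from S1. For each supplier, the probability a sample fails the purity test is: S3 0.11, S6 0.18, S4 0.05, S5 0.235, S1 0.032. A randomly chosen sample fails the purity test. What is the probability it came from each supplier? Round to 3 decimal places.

S3 0.329, S6 0.119, S4 0.030, S5 0.424, S1 0.099

Prior × likelihood for each hypothesis:
  S3: 0.3275 × 0.11 = 0.036025
  S6: 0.0725 × 0.18 = 0.01305
  S4: 0.065 × 0.05 = 0.00325
  S5: 0.1975 × 0.235 = 0.0464125
  S1: 0.3375 × 0.032 = 0.0108
Total = 0.1095375.
P(S3 | off-spec) = 0.036025/0.1095375 ≈ 0.329
P(S6 | off-spec) = 0.01305/0.1095375 ≈ 0.119
P(S4 | off-spec) = 0.00325/0.1095375 ≈ 0.030
P(S5 | off-spec) = 0.0464125/0.1095375 ≈ 0.424
P(S1 | off-spec) = 0.0108/0.1095375 ≈ 0.099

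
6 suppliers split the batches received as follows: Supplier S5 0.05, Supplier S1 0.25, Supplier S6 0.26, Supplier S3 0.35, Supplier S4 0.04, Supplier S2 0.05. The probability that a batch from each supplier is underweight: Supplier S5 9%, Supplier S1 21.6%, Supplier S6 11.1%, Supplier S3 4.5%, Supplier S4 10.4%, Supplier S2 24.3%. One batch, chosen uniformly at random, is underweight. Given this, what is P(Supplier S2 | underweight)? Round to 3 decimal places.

Compute prior × likelihood for every hypothesis:
  Supplier S5: 0.05 × 0.09 = 0.0045
  Supplier S1: 0.25 × 0.216 = 0.054
  Supplier S6: 0.26 × 0.111 = 0.02886
  Supplier S3: 0.35 × 0.045 = 0.01575
  Supplier S4: 0.04 × 0.104 = 0.00416
  Supplier S2: 0.05 × 0.243 = 0.01215
Normalizing constant = 0.11942.
P(Supplier S2 | evidence) = 0.01215 / 0.11942 ≈ 0.102.

0.102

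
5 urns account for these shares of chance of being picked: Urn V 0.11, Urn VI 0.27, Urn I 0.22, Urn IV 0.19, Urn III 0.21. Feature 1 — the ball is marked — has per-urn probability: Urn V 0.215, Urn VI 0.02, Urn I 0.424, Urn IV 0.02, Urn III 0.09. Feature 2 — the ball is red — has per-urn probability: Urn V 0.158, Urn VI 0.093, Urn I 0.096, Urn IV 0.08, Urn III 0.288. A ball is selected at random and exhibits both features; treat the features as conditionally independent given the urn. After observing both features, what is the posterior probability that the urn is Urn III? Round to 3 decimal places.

Prior × likelihood for each hypothesis:
  Urn V: 0.11 × 0.215 × 0.158 = 0.0037367
  Urn VI: 0.27 × 0.02 × 0.093 = 0.0005022
  Urn I: 0.22 × 0.424 × 0.096 = 0.00895488
  Urn IV: 0.19 × 0.02 × 0.08 = 0.000304
  Urn III: 0.21 × 0.09 × 0.288 = 0.0054432
Normalizing constant = 0.01894098.
P(Urn III | evidence) = 0.0054432 / 0.01894098 ≈ 0.287.

0.287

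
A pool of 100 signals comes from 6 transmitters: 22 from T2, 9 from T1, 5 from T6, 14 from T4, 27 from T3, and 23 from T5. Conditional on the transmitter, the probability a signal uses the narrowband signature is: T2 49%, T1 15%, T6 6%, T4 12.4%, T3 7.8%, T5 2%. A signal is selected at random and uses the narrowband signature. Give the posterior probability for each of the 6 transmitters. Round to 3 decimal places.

Unnormalized posteriors (prior × likelihood):
  T2: 0.22 × 0.49 = 0.1078
  T1: 0.09 × 0.15 = 0.0135
  T6: 0.05 × 0.06 = 0.003
  T4: 0.14 × 0.124 = 0.01736
  T3: 0.27 × 0.078 = 0.02106
  T5: 0.23 × 0.02 = 0.0046
Sum = 0.16732.
P(T2 | narrowband) = 0.1078/0.16732 ≈ 0.644
P(T1 | narrowband) = 0.0135/0.16732 ≈ 0.081
P(T6 | narrowband) = 0.003/0.16732 ≈ 0.018
P(T4 | narrowband) = 0.01736/0.16732 ≈ 0.104
P(T3 | narrowband) = 0.02106/0.16732 ≈ 0.126
P(T5 | narrowband) = 0.0046/0.16732 ≈ 0.027

T2 0.644, T1 0.081, T6 0.018, T4 0.104, T3 0.126, T5 0.027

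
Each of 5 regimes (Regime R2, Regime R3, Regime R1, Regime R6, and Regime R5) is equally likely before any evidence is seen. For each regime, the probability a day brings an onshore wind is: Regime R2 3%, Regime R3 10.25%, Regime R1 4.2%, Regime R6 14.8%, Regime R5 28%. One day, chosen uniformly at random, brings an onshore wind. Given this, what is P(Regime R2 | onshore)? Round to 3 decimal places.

0.050

With a uniform prior (1/5 each), posterior ∝ likelihood:
  Regime R2: 0.03
  Regime R3: 0.1025
  Regime R1: 0.042
  Regime R6: 0.148
  Regime R5: 0.28
Sum = 0.6025.
P(Regime R2 | evidence) = 0.03 / 0.6025 ≈ 0.050.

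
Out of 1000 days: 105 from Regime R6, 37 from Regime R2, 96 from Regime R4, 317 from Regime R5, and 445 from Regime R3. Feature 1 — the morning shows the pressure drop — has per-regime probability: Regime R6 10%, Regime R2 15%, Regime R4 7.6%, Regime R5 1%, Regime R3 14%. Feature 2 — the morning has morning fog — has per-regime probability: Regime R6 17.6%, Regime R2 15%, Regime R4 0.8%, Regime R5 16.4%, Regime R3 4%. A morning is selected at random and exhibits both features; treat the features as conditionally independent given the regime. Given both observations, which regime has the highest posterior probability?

Unnormalized posteriors (prior × likelihood):
  Regime R6: 0.105 × 0.1 × 0.176 = 0.001848
  Regime R2: 0.037 × 0.15 × 0.15 = 0.0008325
  Regime R4: 0.096 × 0.076 × 0.008 = 0.000058368
  Regime R5: 0.317 × 0.01 × 0.164 = 0.00051988
  Regime R3: 0.445 × 0.14 × 0.04 = 0.002492
Normalizing constant = 0.005750748.
Largest term belongs to Regime R3, so Regime R3 is most probable.

Regime R3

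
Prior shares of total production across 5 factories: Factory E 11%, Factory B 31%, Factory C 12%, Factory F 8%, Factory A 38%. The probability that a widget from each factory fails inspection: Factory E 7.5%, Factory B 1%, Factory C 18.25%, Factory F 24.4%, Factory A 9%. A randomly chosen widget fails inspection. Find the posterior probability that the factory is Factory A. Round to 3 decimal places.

0.393

Prior × likelihood for each hypothesis:
  Factory E: 0.11 × 0.075 = 0.00825
  Factory B: 0.31 × 0.01 = 0.0031
  Factory C: 0.12 × 0.1825 = 0.0219
  Factory F: 0.08 × 0.244 = 0.01952
  Factory A: 0.38 × 0.09 = 0.0342
Normalizing constant = 0.08697.
P(Factory A | evidence) = 0.0342 / 0.08697 ≈ 0.393.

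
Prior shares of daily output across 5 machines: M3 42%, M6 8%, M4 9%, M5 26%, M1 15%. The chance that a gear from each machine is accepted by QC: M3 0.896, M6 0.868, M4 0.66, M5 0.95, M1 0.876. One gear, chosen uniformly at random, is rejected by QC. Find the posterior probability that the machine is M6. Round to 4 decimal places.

0.0907

Taking complements, P(rejected | each) = M3 0.104, M6 0.132, M4 0.34, M5 0.05, M1 0.124.
Prior × likelihood for each hypothesis:
  M3: 0.42 × 0.104 = 0.04368
  M6: 0.08 × 0.132 = 0.01056
  M4: 0.09 × 0.34 = 0.0306
  M5: 0.26 × 0.05 = 0.013
  M1: 0.15 × 0.124 = 0.0186
Sum = 0.11644.
P(M6 | evidence) = 0.01056 / 0.11644 ≈ 0.0907.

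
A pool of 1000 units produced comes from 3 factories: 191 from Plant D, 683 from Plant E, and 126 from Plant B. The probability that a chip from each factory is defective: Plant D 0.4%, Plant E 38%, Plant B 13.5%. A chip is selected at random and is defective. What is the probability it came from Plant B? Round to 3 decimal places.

Compute prior × likelihood for every hypothesis:
  Plant D: 0.191 × 0.004 = 0.000764
  Plant E: 0.683 × 0.38 = 0.25954
  Plant B: 0.126 × 0.135 = 0.01701
Total = 0.277314.
P(Plant B | evidence) = 0.01701 / 0.277314 ≈ 0.061.

0.061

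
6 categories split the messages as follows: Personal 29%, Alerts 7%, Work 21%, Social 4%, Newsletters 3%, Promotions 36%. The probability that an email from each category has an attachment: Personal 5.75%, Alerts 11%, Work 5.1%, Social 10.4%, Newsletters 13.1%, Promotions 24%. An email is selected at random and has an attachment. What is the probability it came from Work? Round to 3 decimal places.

Compute prior × likelihood for every hypothesis:
  Personal: 0.29 × 0.0575 = 0.016675
  Alerts: 0.07 × 0.11 = 0.0077
  Work: 0.21 × 0.051 = 0.01071
  Social: 0.04 × 0.104 = 0.00416
  Newsletters: 0.03 × 0.131 = 0.00393
  Promotions: 0.36 × 0.24 = 0.0864
Total = 0.129575.
P(Work | evidence) = 0.01071 / 0.129575 ≈ 0.083.

0.083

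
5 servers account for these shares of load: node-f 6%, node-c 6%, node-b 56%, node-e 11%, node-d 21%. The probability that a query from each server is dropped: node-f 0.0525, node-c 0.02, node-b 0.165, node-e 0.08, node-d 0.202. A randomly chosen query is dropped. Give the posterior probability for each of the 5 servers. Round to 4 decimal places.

node-f 0.0213, node-c 0.0081, node-b 0.6245, node-e 0.0595, node-d 0.2867

Prior × likelihood for each hypothesis:
  node-f: 0.06 × 0.0525 = 0.00315
  node-c: 0.06 × 0.02 = 0.0012
  node-b: 0.56 × 0.165 = 0.0924
  node-e: 0.11 × 0.08 = 0.0088
  node-d: 0.21 × 0.202 = 0.04242
Total = 0.14797.
P(node-f | dropped) = 0.00315/0.14797 ≈ 0.0213
P(node-c | dropped) = 0.0012/0.14797 ≈ 0.0081
P(node-b | dropped) = 0.0924/0.14797 ≈ 0.6245
P(node-e | dropped) = 0.0088/0.14797 ≈ 0.0595
P(node-d | dropped) = 0.04242/0.14797 ≈ 0.2867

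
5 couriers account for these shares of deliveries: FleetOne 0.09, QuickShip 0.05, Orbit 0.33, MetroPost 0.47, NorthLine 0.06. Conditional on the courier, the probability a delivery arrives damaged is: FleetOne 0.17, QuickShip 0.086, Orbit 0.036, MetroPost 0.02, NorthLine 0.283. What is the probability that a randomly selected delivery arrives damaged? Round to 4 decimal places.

Compute prior × likelihood for every hypothesis:
  FleetOne: 0.09 × 0.17 = 0.0153
  QuickShip: 0.05 × 0.086 = 0.0043
  Orbit: 0.33 × 0.036 = 0.01188
  MetroPost: 0.47 × 0.02 = 0.0094
  NorthLine: 0.06 × 0.283 = 0.01698
P(damaged) = 0.0153 + 0.0043 + 0.01188 + 0.0094 + 0.01698 = 0.05786 → 0.0579.

0.0579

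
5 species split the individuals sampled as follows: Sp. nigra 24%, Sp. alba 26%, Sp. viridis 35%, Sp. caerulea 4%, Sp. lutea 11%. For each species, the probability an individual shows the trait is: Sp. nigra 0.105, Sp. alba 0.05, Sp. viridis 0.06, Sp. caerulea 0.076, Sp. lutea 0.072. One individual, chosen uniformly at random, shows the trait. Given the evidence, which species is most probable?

Compute prior × likelihood for every hypothesis:
  Sp. nigra: 0.24 × 0.105 = 0.0252
  Sp. alba: 0.26 × 0.05 = 0.013
  Sp. viridis: 0.35 × 0.06 = 0.021
  Sp. caerulea: 0.04 × 0.076 = 0.00304
  Sp. lutea: 0.11 × 0.072 = 0.00792
Normalizing constant = 0.07016.
Largest term belongs to Sp. nigra, so Sp. nigra is most probable.

Sp. nigra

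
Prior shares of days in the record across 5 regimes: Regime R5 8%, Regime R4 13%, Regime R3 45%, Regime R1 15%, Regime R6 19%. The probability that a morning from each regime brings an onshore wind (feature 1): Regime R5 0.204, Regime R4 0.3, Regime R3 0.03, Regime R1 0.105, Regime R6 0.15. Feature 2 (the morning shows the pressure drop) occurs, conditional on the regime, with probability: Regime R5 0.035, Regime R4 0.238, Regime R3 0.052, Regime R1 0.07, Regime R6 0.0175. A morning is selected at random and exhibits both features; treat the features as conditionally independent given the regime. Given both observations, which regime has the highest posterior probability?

Prior × likelihood for each hypothesis:
  Regime R5: 0.08 × 0.204 × 0.035 = 0.0005712
  Regime R4: 0.13 × 0.3 × 0.238 = 0.009282
  Regime R3: 0.45 × 0.03 × 0.052 = 0.000702
  Regime R1: 0.15 × 0.105 × 0.07 = 0.0011025
  Regime R6: 0.19 × 0.15 × 0.0175 = 0.00049875
Sum = 0.01215645.
Largest term belongs to Regime R4, so Regime R4 is most probable.

Regime R4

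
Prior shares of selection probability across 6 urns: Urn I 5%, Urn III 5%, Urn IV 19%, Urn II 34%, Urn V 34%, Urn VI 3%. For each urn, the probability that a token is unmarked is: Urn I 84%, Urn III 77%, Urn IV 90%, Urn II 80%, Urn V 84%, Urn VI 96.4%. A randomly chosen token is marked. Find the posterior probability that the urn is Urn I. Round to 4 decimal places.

Taking complements, P(marked | each) = Urn I 0.16, Urn III 0.23, Urn IV 0.1, Urn II 0.2, Urn V 0.16, Urn VI 0.036.
Compute prior × likelihood for every hypothesis:
  Urn I: 0.05 × 0.16 = 0.008
  Urn III: 0.05 × 0.23 = 0.0115
  Urn IV: 0.19 × 0.1 = 0.019
  Urn II: 0.34 × 0.2 = 0.068
  Urn V: 0.34 × 0.16 = 0.0544
  Urn VI: 0.03 × 0.036 = 0.00108
Sum = 0.16198.
P(Urn I | evidence) = 0.008 / 0.16198 ≈ 0.0494.

0.0494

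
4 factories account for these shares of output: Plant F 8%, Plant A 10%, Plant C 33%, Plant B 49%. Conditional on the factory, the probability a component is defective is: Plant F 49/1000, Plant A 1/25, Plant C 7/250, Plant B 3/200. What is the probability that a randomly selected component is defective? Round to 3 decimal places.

0.025

Prior × likelihood for each hypothesis:
  Plant F: 0.08 × 0.049 = 0.00392
  Plant A: 0.1 × 0.04 = 0.004
  Plant C: 0.33 × 0.028 = 0.00924
  Plant B: 0.49 × 0.015 = 0.00735
P(defective) = 0.00392 + 0.004 + 0.00924 + 0.00735 = 0.02451 → 0.025.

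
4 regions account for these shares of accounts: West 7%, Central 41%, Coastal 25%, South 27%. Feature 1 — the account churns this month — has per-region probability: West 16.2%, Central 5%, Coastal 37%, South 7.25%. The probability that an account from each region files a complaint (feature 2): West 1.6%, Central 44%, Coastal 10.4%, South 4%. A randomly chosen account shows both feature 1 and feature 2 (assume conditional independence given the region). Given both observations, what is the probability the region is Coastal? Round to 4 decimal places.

0.4907

Unnormalized posteriors (prior × likelihood):
  West: 0.07 × 0.162 × 0.016 = 0.00018144
  Central: 0.41 × 0.05 × 0.44 = 0.00902
  Coastal: 0.25 × 0.37 × 0.104 = 0.00962
  South: 0.27 × 0.0725 × 0.04 = 0.000783
Normalizing constant = 0.01960444.
P(Coastal | evidence) = 0.00962 / 0.01960444 ≈ 0.4907.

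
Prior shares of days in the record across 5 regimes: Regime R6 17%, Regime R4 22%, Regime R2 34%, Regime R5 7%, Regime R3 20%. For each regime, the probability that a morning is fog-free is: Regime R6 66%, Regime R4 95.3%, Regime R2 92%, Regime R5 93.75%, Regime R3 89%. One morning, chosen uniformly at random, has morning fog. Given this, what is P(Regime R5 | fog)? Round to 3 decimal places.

Taking complements, P(fog | each) = Regime R6 0.34, Regime R4 0.047, Regime R2 0.08, Regime R5 0.0625, Regime R3 0.11.
Compute prior × likelihood for every hypothesis:
  Regime R6: 0.17 × 0.34 = 0.0578
  Regime R4: 0.22 × 0.047 = 0.01034
  Regime R2: 0.34 × 0.08 = 0.0272
  Regime R5: 0.07 × 0.0625 = 0.004375
  Regime R3: 0.2 × 0.11 = 0.022
Normalizing constant = 0.121715.
P(Regime R5 | evidence) = 0.004375 / 0.121715 ≈ 0.036.

0.036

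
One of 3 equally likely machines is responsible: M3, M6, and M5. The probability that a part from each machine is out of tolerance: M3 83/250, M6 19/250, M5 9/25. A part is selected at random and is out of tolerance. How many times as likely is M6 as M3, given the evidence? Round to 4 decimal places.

Since the prior is uniform, the posterior is proportional to the likelihood:
  M3: 0.332
  M6: 0.076
  M5: 0.36
Normalizing constant = 0.768.
The ratio is 0.076 / 0.332 (the normalizer cancels) = 0.2289.

0.2289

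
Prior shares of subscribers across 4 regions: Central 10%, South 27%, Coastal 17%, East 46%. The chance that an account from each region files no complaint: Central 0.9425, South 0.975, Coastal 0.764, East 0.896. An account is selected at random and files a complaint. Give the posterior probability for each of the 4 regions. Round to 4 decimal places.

Central 0.0572, South 0.0672, Coastal 0.3994, East 0.4762

Taking complements, P(complaint | each) = Central 0.0575, South 0.025, Coastal 0.236, East 0.104.
Prior × likelihood for each hypothesis:
  Central: 0.1 × 0.0575 = 0.00575
  South: 0.27 × 0.025 = 0.00675
  Coastal: 0.17 × 0.236 = 0.04012
  East: 0.46 × 0.104 = 0.04784
Normalizing constant = 0.10046.
P(Central | complaint) = 0.00575/0.10046 ≈ 0.0572
P(South | complaint) = 0.00675/0.10046 ≈ 0.0672
P(Coastal | complaint) = 0.04012/0.10046 ≈ 0.3994
P(East | complaint) = 0.04784/0.10046 ≈ 0.4762
(Check: 0.0572+0.0672+0.3994+0.4762 = 1.0000.)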